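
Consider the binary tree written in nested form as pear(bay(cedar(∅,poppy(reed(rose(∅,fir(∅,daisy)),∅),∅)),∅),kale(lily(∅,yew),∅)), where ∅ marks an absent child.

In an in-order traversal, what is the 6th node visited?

In-order visits the left subtree, then the node, then the right subtree.
At pear: go left to bay.
  At bay: go left to cedar.
    At cedar: no left child.
    Visit cedar.
    At cedar: go right to poppy.
      At poppy: go left to reed.
        At reed: go left to rose.
          At rose: no left child.
          Visit rose.
          At rose: go right to fir.
            At fir: no left child.
            Visit fir.
            At fir: go right to daisy.
              daisy is a leaf — visit daisy.
        Visit reed.
        At reed: no right child.
      Visit poppy.
      At poppy: no right child.
  Visit bay.
  At bay: no right child.
Visit pear.
At pear: go right to kale.
  At kale: go left to lily.
    At lily: no left child.
    Visit lily.
    At lily: go right to yew.
      yew is a leaf — visit yew.
  Visit kale.
  At kale: no right child.
Full in-order sequence: cedar, rose, fir, daisy, reed, poppy, bay, pear, lily, yew, kale.

poppy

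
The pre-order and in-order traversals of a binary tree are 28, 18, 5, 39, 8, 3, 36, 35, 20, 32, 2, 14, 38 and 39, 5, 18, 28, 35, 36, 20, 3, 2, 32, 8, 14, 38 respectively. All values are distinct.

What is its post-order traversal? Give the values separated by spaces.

39 5 18 35 20 36 2 32 3 38 14 8 28

The first element of pre-order is the root; it splits in-order into left and right subtrees.
Root 28: left subtree has 3 nodes {39, 5, 18}, right has 9 {35, 36, 20, 3, 2, 32, 8, 14, 38}.
  Root 18: left subtree has 2 nodes {39, 5}, right has 0 { }.
    Root 5: left subtree has 1 node {39}, right has 0 { }.
  Root 8: left subtree has 6 nodes {35, 36, 20, 3, 2, 32}, right has 2 {14, 38}.
    Root 3: left subtree has 3 nodes {35, 36, 20}, right has 2 {2, 32}.
      Root 36: left subtree has 1 node {35}, right has 1 {20}.
      Root 32: left subtree has 1 node {2}, right has 0 { }.
    Root 14: left subtree has 0 nodes { }, right has 1 {38}.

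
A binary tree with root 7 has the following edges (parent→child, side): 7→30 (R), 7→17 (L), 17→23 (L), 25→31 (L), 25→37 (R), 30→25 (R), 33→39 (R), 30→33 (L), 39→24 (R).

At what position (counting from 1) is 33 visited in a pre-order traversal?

5

Pre-order visits the node, then its left subtree, then its right subtree.
Visit 7.
At 7: go left to 17.
  Visit 17.
  At 17: go left to 23.
    23 is a leaf — visit 23.
  At 17: no right child.
At 7: go right to 30.
  Visit 30.
  At 30: go left to 33.
    Visit 33.
    At 33: no left child.
    At 33: go right to 39.
      Visit 39.
      At 39: no left child.
      At 39: go right to 24.
        24 is a leaf — visit 24.
  At 30: go right to 25.
    Visit 25.
    At 25: go left to 31.
      31 is a leaf — visit 31.
    At 25: go right to 37.
      37 is a leaf — visit 37.
Full pre-order sequence: 7, 17, 23, 30, 33, 39, 24, 25, 31, 37.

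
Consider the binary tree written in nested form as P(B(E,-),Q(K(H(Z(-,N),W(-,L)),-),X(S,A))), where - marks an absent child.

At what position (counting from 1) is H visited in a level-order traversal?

7

Level-order visits nodes level by level from the root, left to right within each level.
Level 0: P
Level 1: B, Q
Level 2: E, K, X
Level 3: H, S, A
Level 4: Z, W
Level 5: N, L
Full level-order sequence: P, B, Q, E, K, X, H, S, A, Z, W, N, L.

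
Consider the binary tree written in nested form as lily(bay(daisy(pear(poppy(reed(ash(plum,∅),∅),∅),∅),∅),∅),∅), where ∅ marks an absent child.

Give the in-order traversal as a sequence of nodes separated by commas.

In-order visits the left subtree, then the node, then the right subtree.
At lily: go left to bay.
  At bay: go left to daisy.
    At daisy: go left to pear.
      At pear: go left to poppy.
        At poppy: go left to reed.
          At reed: go left to ash.
            At ash: go left to plum.
              plum is a leaf — visit plum.
            Visit ash.
            At ash: no right child.
          Visit reed.
          At reed: no right child.
        Visit poppy.
        At poppy: no right child.
      Visit pear.
      At pear: no right child.
    Visit daisy.
    At daisy: no right child.
  Visit bay.
  At bay: no right child.
Visit lily.
At lily: no right child.

plum, ash, reed, poppy, pear, daisy, bay, lily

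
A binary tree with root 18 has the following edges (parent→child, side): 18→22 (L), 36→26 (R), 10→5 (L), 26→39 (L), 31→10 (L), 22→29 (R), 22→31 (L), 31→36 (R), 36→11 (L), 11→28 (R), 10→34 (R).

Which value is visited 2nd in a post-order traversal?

34

Post-order visits the left subtree, then the right subtree, then the node.
At 18: go left to 22.
  At 22: go left to 31.
    At 31: go left to 10.
      At 10: go left to 5.
        5 is a leaf — visit 5.
      At 10: go right to 34.
        34 is a leaf — visit 34.
      Visit 10.
    At 31: go right to 36.
      At 36: go left to 11.
        At 11: no left child.
        At 11: go right to 28.
          28 is a leaf — visit 28.
        Visit 11.
      At 36: go right to 26.
        At 26: go left to 39.
          39 is a leaf — visit 39.
        At 26: no right child.
        Visit 26.
      Visit 36.
    Visit 31.
  At 22: go right to 29.
    29 is a leaf — visit 29.
  Visit 22.
At 18: no right child.
Visit 18.
Full post-order sequence: 5, 34, 10, 28, 11, 39, 26, 36, 31, 29, 22, 18.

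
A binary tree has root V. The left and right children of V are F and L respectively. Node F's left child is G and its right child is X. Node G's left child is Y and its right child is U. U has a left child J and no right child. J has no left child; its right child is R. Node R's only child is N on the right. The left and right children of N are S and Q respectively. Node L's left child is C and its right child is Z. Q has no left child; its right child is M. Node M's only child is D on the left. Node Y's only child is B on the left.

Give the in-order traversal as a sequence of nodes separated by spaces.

B Y G J R S N Q D M U F X V C L Z

In-order visits the left subtree, then the node, then the right subtree.
At V: go left to F.
  At F: go left to G.
    At G: go left to Y.
      At Y: go left to B.
        B is a leaf — visit B.
      Visit Y.
      At Y: no right child.
    Visit G.
    At G: go right to U.
      At U: go left to J.
        At J: no left child.
        Visit J.
        At J: go right to R.
          At R: no left child.
          Visit R.
          At R: go right to N.
            At N: go left to S.
              S is a leaf — visit S.
            Visit N.
            At N: go right to Q.
              At Q: no left child.
              Visit Q.
              At Q: go right to M.
                At M: go left to D.
                  D is a leaf — visit D.
                Visit M.
                At M: no right child.
      Visit U.
      At U: no right child.
  Visit F.
  At F: go right to X.
    X is a leaf — visit X.
Visit V.
At V: go right to L.
  At L: go left to C.
    C is a leaf — visit C.
  Visit L.
  At L: go right to Z.
    Z is a leaf — visit Z.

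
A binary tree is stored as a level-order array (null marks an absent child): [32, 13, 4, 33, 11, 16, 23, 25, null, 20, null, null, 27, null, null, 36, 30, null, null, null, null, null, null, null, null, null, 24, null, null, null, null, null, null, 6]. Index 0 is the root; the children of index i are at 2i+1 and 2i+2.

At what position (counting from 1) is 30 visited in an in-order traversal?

4

In-order visits the left subtree, then the node, then the right subtree.
At 32: go left to 13.
  At 13: go left to 33.
    At 33: go left to 25.
      At 25: go left to 36.
        36 is a leaf — visit 36.
      Visit 25.
      At 25: go right to 30.
        At 30: go left to 6.
          6 is a leaf — visit 6.
        Visit 30.
        At 30: no right child.
    Visit 33.
    At 33: no right child.
  Visit 13.
  At 13: go right to 11.
    At 11: go left to 20.
      20 is a leaf — visit 20.
    Visit 11.
    At 11: no right child.
Visit 32.
At 32: go right to 4.
  At 4: go left to 16.
    At 16: no left child.
    Visit 16.
    At 16: go right to 27.
      At 27: no left child.
      Visit 27.
      At 27: go right to 24.
        24 is a leaf — visit 24.
  Visit 4.
  At 4: go right to 23.
    23 is a leaf — visit 23.
Full in-order sequence: 36, 25, 6, 30, 33, 13, 20, 11, 32, 16, 27, 24, 4, 23.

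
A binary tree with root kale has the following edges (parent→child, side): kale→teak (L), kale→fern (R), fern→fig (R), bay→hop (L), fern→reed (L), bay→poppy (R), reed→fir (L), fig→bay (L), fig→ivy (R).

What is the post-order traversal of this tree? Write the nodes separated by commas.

Post-order visits the left subtree, then the right subtree, then the node.
At kale: go left to teak.
  teak is a leaf — visit teak.
At kale: go right to fern.
  At fern: go left to reed.
    At reed: go left to fir.
      fir is a leaf — visit fir.
    At reed: no right child.
    Visit reed.
  At fern: go right to fig.
    At fig: go left to bay.
      At bay: go left to hop.
        hop is a leaf — visit hop.
      At bay: go right to poppy.
        poppy is a leaf — visit poppy.
      Visit bay.
    At fig: go right to ivy.
      ivy is a leaf — visit ivy.
    Visit fig.
  Visit fern.
Visit kale.

teak, fir, reed, hop, poppy, bay, ivy, fig, fern, kale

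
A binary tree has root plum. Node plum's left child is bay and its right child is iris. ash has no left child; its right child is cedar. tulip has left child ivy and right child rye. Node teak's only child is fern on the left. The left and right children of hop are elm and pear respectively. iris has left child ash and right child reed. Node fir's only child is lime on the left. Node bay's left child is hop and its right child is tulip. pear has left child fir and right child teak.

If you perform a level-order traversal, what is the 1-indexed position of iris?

3

Level-order visits nodes level by level from the root, left to right within each level.
Level 0: plum
Level 1: bay, iris
Level 2: hop, tulip, ash, reed
Level 3: elm, pear, ivy, rye, cedar
Level 4: fir, teak
Level 5: lime, fern
Full level-order sequence: plum, bay, iris, hop, tulip, ash, reed, elm, pear, ivy, rye, cedar, fir, teak, lime, fern.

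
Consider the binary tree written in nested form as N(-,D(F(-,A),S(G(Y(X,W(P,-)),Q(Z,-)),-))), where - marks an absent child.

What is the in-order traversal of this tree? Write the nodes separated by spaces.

N F A D X Y P W G Z Q S

In-order visits the left subtree, then the node, then the right subtree.
At N: no left child.
Visit N.
At N: go right to D.
  At D: go left to F.
    At F: no left child.
    Visit F.
    At F: go right to A.
      A is a leaf — visit A.
  Visit D.
  At D: go right to S.
    At S: go left to G.
      At G: go left to Y.
        At Y: go left to X.
          X is a leaf — visit X.
        Visit Y.
        At Y: go right to W.
          At W: go left to P.
            P is a leaf — visit P.
          Visit W.
          At W: no right child.
      Visit G.
      At G: go right to Q.
        At Q: go left to Z.
          Z is a leaf — visit Z.
        Visit Q.
        At Q: no right child.
    Visit S.
    At S: no right child.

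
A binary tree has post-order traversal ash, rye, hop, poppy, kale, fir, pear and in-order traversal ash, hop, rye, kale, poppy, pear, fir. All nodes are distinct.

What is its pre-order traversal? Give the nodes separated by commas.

The last element of post-order is the root; it splits in-order into left and right subtrees.
Root pear: left subtree has 5 nodes {ash, hop, rye, kale, poppy}, right has 1 {fir}.
  Root kale: left subtree has 3 nodes {ash, hop, rye}, right has 1 {poppy}.
    Root hop: left subtree has 1 node {ash}, right has 1 {rye}.

pear, kale, hop, ash, rye, poppy, fir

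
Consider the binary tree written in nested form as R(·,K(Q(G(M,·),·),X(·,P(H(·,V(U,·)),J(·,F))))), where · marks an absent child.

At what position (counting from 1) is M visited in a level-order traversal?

7

Level-order visits nodes level by level from the root, left to right within each level.
Level 0: R
Level 1: K
Level 2: Q, X
Level 3: G, P
Level 4: M, H, J
Level 5: V, F
Level 6: U
Full level-order sequence: R, K, Q, X, G, P, M, H, J, V, F, U.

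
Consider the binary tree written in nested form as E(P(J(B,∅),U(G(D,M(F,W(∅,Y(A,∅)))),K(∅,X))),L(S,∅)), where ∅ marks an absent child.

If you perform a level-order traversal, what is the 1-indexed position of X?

12

Level-order visits nodes level by level from the root, left to right within each level.
Level 0: E
Level 1: P, L
Level 2: J, U, S
Level 3: B, G, K
Level 4: D, M, X
Level 5: F, W
Level 6: Y
Level 7: A
Full level-order sequence: E, P, L, J, U, S, B, G, K, D, M, X, F, W, Y, A.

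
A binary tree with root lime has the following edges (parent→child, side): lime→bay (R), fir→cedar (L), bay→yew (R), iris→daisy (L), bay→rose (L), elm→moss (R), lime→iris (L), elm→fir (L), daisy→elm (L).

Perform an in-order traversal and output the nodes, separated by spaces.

In-order visits the left subtree, then the node, then the right subtree.
At lime: go left to iris.
  At iris: go left to daisy.
    At daisy: go left to elm.
      At elm: go left to fir.
        At fir: go left to cedar.
          cedar is a leaf — visit cedar.
        Visit fir.
        At fir: no right child.
      Visit elm.
      At elm: go right to moss.
        moss is a leaf — visit moss.
    Visit daisy.
    At daisy: no right child.
  Visit iris.
  At iris: no right child.
Visit lime.
At lime: go right to bay.
  At bay: go left to rose.
    rose is a leaf — visit rose.
  Visit bay.
  At bay: go right to yew.
    yew is a leaf — visit yew.

cedar fir elm moss daisy iris lime rose bay yew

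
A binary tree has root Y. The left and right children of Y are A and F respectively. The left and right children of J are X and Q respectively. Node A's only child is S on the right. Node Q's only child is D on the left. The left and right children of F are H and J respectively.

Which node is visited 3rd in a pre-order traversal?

S

Pre-order visits the node, then its left subtree, then its right subtree.
Visit Y.
At Y: go left to A.
  Visit A.
  At A: no left child.
  At A: go right to S.
    S is a leaf — visit S.
At Y: go right to F.
  Visit F.
  At F: go left to H.
    H is a leaf — visit H.
  At F: go right to J.
    Visit J.
    At J: go left to X.
      X is a leaf — visit X.
    At J: go right to Q.
      Visit Q.
      At Q: go left to D.
        D is a leaf — visit D.
      At Q: no right child.
Full pre-order sequence: Y, A, S, F, H, J, X, Q, D.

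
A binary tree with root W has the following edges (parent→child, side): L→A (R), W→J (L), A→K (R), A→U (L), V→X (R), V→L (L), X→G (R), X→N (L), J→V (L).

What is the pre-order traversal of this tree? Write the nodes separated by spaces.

Pre-order visits the node, then its left subtree, then its right subtree.
Visit W.
At W: go left to J.
  Visit J.
  At J: go left to V.
    Visit V.
    At V: go left to L.
      Visit L.
      At L: no left child.
      At L: go right to A.
        Visit A.
        At A: go left to U.
          U is a leaf — visit U.
        At A: go right to K.
          K is a leaf — visit K.
    At V: go right to X.
      Visit X.
      At X: go left to N.
        N is a leaf — visit N.
      At X: go right to G.
        G is a leaf — visit G.
  At J: no right child.
At W: no right child.

W J V L A U K X N G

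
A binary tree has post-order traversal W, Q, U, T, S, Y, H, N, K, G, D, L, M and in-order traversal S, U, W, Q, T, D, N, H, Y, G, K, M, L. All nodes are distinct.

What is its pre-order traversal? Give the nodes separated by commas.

The last element of post-order is the root; it splits in-order into left and right subtrees.
Root M: left subtree has 11 nodes {S, U, W, Q, T, D, N, H, Y, G, K}, right has 1 {L}.
  Root D: left subtree has 5 nodes {S, U, W, Q, T}, right has 5 {N, H, Y, G, K}.
    Root S: left subtree has 0 nodes { }, right has 4 {U, W, Q, T}.
      Root T: left subtree has 3 nodes {U, W, Q}, right has 0 { }.
        Root U: left subtree has 0 nodes { }, right has 2 {W, Q}.
          Root Q: left subtree has 1 node {W}, right has 0 { }.
    Root G: left subtree has 3 nodes {N, H, Y}, right has 1 {K}.
      Root N: left subtree has 0 nodes { }, right has 2 {H, Y}.
        Root H: left subtree has 0 nodes { }, right has 1 {Y}.

M, D, S, T, U, Q, W, G, N, H, Y, K, L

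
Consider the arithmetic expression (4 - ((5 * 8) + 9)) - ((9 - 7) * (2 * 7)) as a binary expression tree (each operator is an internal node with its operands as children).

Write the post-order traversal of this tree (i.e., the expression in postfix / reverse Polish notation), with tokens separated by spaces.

Post-order on an expression tree gives postfix notation: for each operator, emit left operand, right operand, then the operator.

4 5 8 * 9 + - 9 7 - 2 7 * * -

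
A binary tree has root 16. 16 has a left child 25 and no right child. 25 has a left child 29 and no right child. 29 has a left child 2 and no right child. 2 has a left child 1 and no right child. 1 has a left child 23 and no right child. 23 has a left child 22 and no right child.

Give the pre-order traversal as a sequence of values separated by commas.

16, 25, 29, 2, 1, 23, 22

Pre-order visits the node, then its left subtree, then its right subtree.
Visit 16.
At 16: go left to 25.
  Visit 25.
  At 25: go left to 29.
    Visit 29.
    At 29: go left to 2.
      Visit 2.
      At 2: go left to 1.
        Visit 1.
        At 1: go left to 23.
          Visit 23.
          At 23: go left to 22.
            22 is a leaf — visit 22.
          At 23: no right child.
        At 1: no right child.
      At 2: no right child.
    At 29: no right child.
  At 25: no right child.
At 16: no right child.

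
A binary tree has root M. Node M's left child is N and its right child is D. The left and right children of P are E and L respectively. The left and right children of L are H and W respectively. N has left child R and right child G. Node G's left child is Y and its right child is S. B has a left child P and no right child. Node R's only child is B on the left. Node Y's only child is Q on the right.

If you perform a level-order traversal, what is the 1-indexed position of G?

Level-order visits nodes level by level from the root, left to right within each level.
Level 0: M
Level 1: N, D
Level 2: R, G
Level 3: B, Y, S
Level 4: P, Q
Level 5: E, L
Level 6: H, W
Full level-order sequence: M, N, D, R, G, B, Y, S, P, Q, E, L, H, W.

5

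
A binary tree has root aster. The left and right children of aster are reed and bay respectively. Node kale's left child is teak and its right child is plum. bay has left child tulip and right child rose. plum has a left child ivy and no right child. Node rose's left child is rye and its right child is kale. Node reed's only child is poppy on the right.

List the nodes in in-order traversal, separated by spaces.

reed poppy aster tulip bay rye rose teak kale ivy plum

In-order visits the left subtree, then the node, then the right subtree.
At aster: go left to reed.
  At reed: no left child.
  Visit reed.
  At reed: go right to poppy.
    poppy is a leaf — visit poppy.
Visit aster.
At aster: go right to bay.
  At bay: go left to tulip.
    tulip is a leaf — visit tulip.
  Visit bay.
  At bay: go right to rose.
    At rose: go left to rye.
      rye is a leaf — visit rye.
    Visit rose.
    At rose: go right to kale.
      At kale: go left to teak.
        teak is a leaf — visit teak.
      Visit kale.
      At kale: go right to plum.
        At plum: go left to ivy.
          ivy is a leaf — visit ivy.
        Visit plum.
        At plum: no right child.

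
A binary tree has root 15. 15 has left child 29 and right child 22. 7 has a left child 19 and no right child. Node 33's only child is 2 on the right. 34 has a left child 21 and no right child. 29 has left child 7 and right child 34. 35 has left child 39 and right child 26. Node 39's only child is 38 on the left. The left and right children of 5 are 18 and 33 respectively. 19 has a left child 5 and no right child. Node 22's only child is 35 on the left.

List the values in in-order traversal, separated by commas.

18, 5, 33, 2, 19, 7, 29, 21, 34, 15, 38, 39, 35, 26, 22

In-order visits the left subtree, then the node, then the right subtree.
At 15: go left to 29.
  At 29: go left to 7.
    At 7: go left to 19.
      At 19: go left to 5.
        At 5: go left to 18.
          18 is a leaf — visit 18.
        Visit 5.
        At 5: go right to 33.
          At 33: no left child.
          Visit 33.
          At 33: go right to 2.
            2 is a leaf — visit 2.
      Visit 19.
      At 19: no right child.
    Visit 7.
    At 7: no right child.
  Visit 29.
  At 29: go right to 34.
    At 34: go left to 21.
      21 is a leaf — visit 21.
    Visit 34.
    At 34: no right child.
Visit 15.
At 15: go right to 22.
  At 22: go left to 35.
    At 35: go left to 39.
      At 39: go left to 38.
        38 is a leaf — visit 38.
      Visit 39.
      At 39: no right child.
    Visit 35.
    At 35: go right to 26.
      26 is a leaf — visit 26.
  Visit 22.
  At 22: no right child.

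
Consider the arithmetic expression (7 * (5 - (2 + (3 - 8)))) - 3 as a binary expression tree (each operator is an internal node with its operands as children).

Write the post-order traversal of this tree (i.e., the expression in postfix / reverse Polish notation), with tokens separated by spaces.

Post-order on an expression tree gives postfix notation: for each operator, emit left operand, right operand, then the operator.

7 5 2 3 8 - + - * 3 -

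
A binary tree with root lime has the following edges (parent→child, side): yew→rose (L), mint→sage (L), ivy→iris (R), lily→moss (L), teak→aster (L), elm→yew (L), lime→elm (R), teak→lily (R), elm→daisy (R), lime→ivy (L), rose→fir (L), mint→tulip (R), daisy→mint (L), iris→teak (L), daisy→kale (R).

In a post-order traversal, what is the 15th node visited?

elm

Post-order visits the left subtree, then the right subtree, then the node.
At lime: go left to ivy.
  At ivy: no left child.
  At ivy: go right to iris.
    At iris: go left to teak.
      At teak: go left to aster.
        aster is a leaf — visit aster.
      At teak: go right to lily.
        At lily: go left to moss.
          moss is a leaf — visit moss.
        At lily: no right child.
        Visit lily.
      Visit teak.
    At iris: no right child.
    Visit iris.
  Visit ivy.
At lime: go right to elm.
  At elm: go left to yew.
    At yew: go left to rose.
      At rose: go left to fir.
        fir is a leaf — visit fir.
      At rose: no right child.
      Visit rose.
    At yew: no right child.
    Visit yew.
  At elm: go right to daisy.
    At daisy: go left to mint.
      At mint: go left to sage.
        sage is a leaf — visit sage.
      At mint: go right to tulip.
        tulip is a leaf — visit tulip.
      Visit mint.
    At daisy: go right to kale.
      kale is a leaf — visit kale.
    Visit daisy.
  Visit elm.
Visit lime.
Full post-order sequence: aster, moss, lily, teak, iris, ivy, fir, rose, yew, sage, tulip, mint, kale, daisy, elm, lime.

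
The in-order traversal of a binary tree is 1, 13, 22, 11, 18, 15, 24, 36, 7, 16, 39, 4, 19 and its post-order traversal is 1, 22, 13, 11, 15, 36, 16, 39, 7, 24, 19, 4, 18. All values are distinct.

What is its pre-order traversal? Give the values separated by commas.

The last element of post-order is the root; it splits in-order into left and right subtrees.
Root 18: left subtree has 4 nodes {1, 13, 22, 11}, right has 8 {15, 24, 36, 7, 16, 39, 4, 19}.
  Root 11: left subtree has 3 nodes {1, 13, 22}, right has 0 { }.
    Root 13: left subtree has 1 node {1}, right has 1 {22}.
  Root 4: left subtree has 6 nodes {15, 24, 36, 7, 16, 39}, right has 1 {19}.
    Root 24: left subtree has 1 node {15}, right has 4 {36, 7, 16, 39}.
      Root 7: left subtree has 1 node {36}, right has 2 {16, 39}.
        Root 39: left subtree has 1 node {16}, right has 0 { }.

18, 11, 13, 1, 22, 4, 24, 15, 7, 36, 39, 16, 19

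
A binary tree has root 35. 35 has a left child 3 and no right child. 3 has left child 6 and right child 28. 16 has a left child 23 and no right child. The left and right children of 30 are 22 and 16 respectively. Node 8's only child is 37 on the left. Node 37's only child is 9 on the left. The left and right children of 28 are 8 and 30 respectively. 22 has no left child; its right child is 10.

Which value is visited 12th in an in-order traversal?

35

In-order visits the left subtree, then the node, then the right subtree.
At 35: go left to 3.
  At 3: go left to 6.
    6 is a leaf — visit 6.
  Visit 3.
  At 3: go right to 28.
    At 28: go left to 8.
      At 8: go left to 37.
        At 37: go left to 9.
          9 is a leaf — visit 9.
        Visit 37.
        At 37: no right child.
      Visit 8.
      At 8: no right child.
    Visit 28.
    At 28: go right to 30.
      At 30: go left to 22.
        At 22: no left child.
        Visit 22.
        At 22: go right to 10.
          10 is a leaf — visit 10.
      Visit 30.
      At 30: go right to 16.
        At 16: go left to 23.
          23 is a leaf — visit 23.
        Visit 16.
        At 16: no right child.
Visit 35.
At 35: no right child.
Full in-order sequence: 6, 3, 9, 37, 8, 28, 22, 10, 30, 23, 16, 35.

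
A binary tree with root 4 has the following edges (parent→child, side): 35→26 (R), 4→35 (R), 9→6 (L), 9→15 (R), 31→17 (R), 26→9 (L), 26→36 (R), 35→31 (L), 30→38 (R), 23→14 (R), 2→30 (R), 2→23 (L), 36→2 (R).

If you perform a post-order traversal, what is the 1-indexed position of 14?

6

Post-order visits the left subtree, then the right subtree, then the node.
At 4: no left child.
At 4: go right to 35.
  At 35: go left to 31.
    At 31: no left child.
    At 31: go right to 17.
      17 is a leaf — visit 17.
    Visit 31.
  At 35: go right to 26.
    At 26: go left to 9.
      At 9: go left to 6.
        6 is a leaf — visit 6.
      At 9: go right to 15.
        15 is a leaf — visit 15.
      Visit 9.
    At 26: go right to 36.
      At 36: no left child.
      At 36: go right to 2.
        At 2: go left to 23.
          At 23: no left child.
          At 23: go right to 14.
            14 is a leaf — visit 14.
          Visit 23.
        At 2: go right to 30.
          At 30: no left child.
          At 30: go right to 38.
            38 is a leaf — visit 38.
          Visit 30.
        Visit 2.
      Visit 36.
    Visit 26.
  Visit 35.
Visit 4.
Full post-order sequence: 17, 31, 6, 15, 9, 14, 23, 38, 30, 2, 36, 26, 35, 4.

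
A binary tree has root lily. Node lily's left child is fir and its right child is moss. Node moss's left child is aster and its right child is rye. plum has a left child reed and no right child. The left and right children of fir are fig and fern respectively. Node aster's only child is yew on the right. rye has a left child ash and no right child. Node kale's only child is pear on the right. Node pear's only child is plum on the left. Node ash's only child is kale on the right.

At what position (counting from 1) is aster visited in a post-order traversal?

Post-order visits the left subtree, then the right subtree, then the node.
At lily: go left to fir.
  At fir: go left to fig.
    fig is a leaf — visit fig.
  At fir: go right to fern.
    fern is a leaf — visit fern.
  Visit fir.
At lily: go right to moss.
  At moss: go left to aster.
    At aster: no left child.
    At aster: go right to yew.
      yew is a leaf — visit yew.
    Visit aster.
  At moss: go right to rye.
    At rye: go left to ash.
      At ash: no left child.
      At ash: go right to kale.
        At kale: no left child.
        At kale: go right to pear.
          At pear: go left to plum.
            At plum: go left to reed.
              reed is a leaf — visit reed.
            At plum: no right child.
            Visit plum.
          At pear: no right child.
          Visit pear.
        Visit kale.
      Visit ash.
    At rye: no right child.
    Visit rye.
  Visit moss.
Visit lily.
Full post-order sequence: fig, fern, fir, yew, aster, reed, plum, pear, kale, ash, rye, moss, lily.

5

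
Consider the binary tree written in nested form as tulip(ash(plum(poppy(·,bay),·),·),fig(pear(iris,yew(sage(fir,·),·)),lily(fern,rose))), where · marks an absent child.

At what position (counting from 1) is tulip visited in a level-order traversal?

Level-order visits nodes level by level from the root, left to right within each level.
Level 0: tulip
Level 1: ash, fig
Level 2: plum, pear, lily
Level 3: poppy, iris, yew, fern, rose
Level 4: bay, sage
Level 5: fir
Full level-order sequence: tulip, ash, fig, plum, pear, lily, poppy, iris, yew, fern, rose, bay, sage, fir.

1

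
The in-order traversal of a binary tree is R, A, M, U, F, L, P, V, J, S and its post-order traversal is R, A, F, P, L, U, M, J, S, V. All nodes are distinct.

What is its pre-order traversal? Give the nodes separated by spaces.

V M A R U L F P S J

The last element of post-order is the root; it splits in-order into left and right subtrees.
Root V: left subtree has 7 nodes {R, A, M, U, F, L, P}, right has 2 {J, S}.
  Root M: left subtree has 2 nodes {R, A}, right has 4 {U, F, L, P}.
    Root A: left subtree has 1 node {R}, right has 0 { }.
    Root U: left subtree has 0 nodes { }, right has 3 {F, L, P}.
      Root L: left subtree has 1 node {F}, right has 1 {P}.
  Root S: left subtree has 1 node {J}, right has 0 { }.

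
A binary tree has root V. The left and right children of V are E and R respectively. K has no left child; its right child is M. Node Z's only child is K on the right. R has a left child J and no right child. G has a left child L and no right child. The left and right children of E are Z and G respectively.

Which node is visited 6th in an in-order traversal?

In-order visits the left subtree, then the node, then the right subtree.
At V: go left to E.
  At E: go left to Z.
    At Z: no left child.
    Visit Z.
    At Z: go right to K.
      At K: no left child.
      Visit K.
      At K: go right to M.
        M is a leaf — visit M.
  Visit E.
  At E: go right to G.
    At G: go left to L.
      L is a leaf — visit L.
    Visit G.
    At G: no right child.
Visit V.
At V: go right to R.
  At R: go left to J.
    J is a leaf — visit J.
  Visit R.
  At R: no right child.
Full in-order sequence: Z, K, M, E, L, G, V, J, R.

G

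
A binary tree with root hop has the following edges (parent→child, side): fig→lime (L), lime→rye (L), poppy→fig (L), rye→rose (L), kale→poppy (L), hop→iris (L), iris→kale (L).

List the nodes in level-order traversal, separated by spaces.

Level-order visits nodes level by level from the root, left to right within each level.
Level 0: hop
Level 1: iris
Level 2: kale
Level 3: poppy
Level 4: fig
Level 5: lime
Level 6: rye
Level 7: rose

hop iris kale poppy fig lime rye rose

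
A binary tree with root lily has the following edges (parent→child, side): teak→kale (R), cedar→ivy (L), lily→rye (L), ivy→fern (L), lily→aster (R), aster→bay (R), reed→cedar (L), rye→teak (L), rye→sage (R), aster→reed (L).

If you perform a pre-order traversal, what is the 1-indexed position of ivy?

9

Pre-order visits the node, then its left subtree, then its right subtree.
Visit lily.
At lily: go left to rye.
  Visit rye.
  At rye: go left to teak.
    Visit teak.
    At teak: no left child.
    At teak: go right to kale.
      kale is a leaf — visit kale.
  At rye: go right to sage.
    sage is a leaf — visit sage.
At lily: go right to aster.
  Visit aster.
  At aster: go left to reed.
    Visit reed.
    At reed: go left to cedar.
      Visit cedar.
      At cedar: go left to ivy.
        Visit ivy.
        At ivy: go left to fern.
          fern is a leaf — visit fern.
        At ivy: no right child.
      At cedar: no right child.
    At reed: no right child.
  At aster: go right to bay.
    bay is a leaf — visit bay.
Full pre-order sequence: lily, rye, teak, kale, sage, aster, reed, cedar, ivy, fern, bay.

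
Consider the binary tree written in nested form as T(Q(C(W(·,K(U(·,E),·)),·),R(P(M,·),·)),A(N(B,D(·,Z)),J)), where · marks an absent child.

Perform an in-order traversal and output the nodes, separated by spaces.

In-order visits the left subtree, then the node, then the right subtree.
At T: go left to Q.
  At Q: go left to C.
    At C: go left to W.
      At W: no left child.
      Visit W.
      At W: go right to K.
        At K: go left to U.
          At U: no left child.
          Visit U.
          At U: go right to E.
            E is a leaf — visit E.
        Visit K.
        At K: no right child.
    Visit C.
    At C: no right child.
  Visit Q.
  At Q: go right to R.
    At R: go left to P.
      At P: go left to M.
        M is a leaf — visit M.
      Visit P.
      At P: no right child.
    Visit R.
    At R: no right child.
Visit T.
At T: go right to A.
  At A: go left to N.
    At N: go left to B.
      B is a leaf — visit B.
    Visit N.
    At N: go right to D.
      At D: no left child.
      Visit D.
      At D: go right to Z.
        Z is a leaf — visit Z.
  Visit A.
  At A: go right to J.
    J is a leaf — visit J.

W U E K C Q M P R T B N D Z A J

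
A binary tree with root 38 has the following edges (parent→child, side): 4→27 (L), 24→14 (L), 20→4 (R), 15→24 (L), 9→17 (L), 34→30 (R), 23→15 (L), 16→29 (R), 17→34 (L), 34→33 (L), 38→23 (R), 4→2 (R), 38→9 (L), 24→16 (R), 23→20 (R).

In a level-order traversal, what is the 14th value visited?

27

Level-order visits nodes level by level from the root, left to right within each level.
Level 0: 38
Level 1: 9, 23
Level 2: 17, 15, 20
Level 3: 34, 24, 4
Level 4: 33, 30, 14, 16, 27, 2
Level 5: 29
Full level-order sequence: 38, 9, 23, 17, 15, 20, 34, 24, 4, 33, 30, 14, 16, 27, 2, 29.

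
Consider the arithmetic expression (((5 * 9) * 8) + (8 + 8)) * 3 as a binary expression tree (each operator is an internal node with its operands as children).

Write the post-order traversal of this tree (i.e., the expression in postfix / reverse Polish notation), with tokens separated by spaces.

5 9 * 8 * 8 8 + + 3 *

Post-order on an expression tree gives postfix notation: for each operator, emit left operand, right operand, then the operator.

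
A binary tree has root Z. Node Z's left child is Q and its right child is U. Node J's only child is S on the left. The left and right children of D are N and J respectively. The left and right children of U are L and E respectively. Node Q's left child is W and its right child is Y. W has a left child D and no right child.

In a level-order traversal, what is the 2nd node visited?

Level-order visits nodes level by level from the root, left to right within each level.
Level 0: Z
Level 1: Q, U
Level 2: W, Y, L, E
Level 3: D
Level 4: N, J
Level 5: S
Full level-order sequence: Z, Q, U, W, Y, L, E, D, N, J, S.

Q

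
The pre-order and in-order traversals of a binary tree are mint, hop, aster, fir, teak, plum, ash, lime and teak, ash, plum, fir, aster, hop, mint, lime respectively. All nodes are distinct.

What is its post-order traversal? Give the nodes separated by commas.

ash, plum, teak, fir, aster, hop, lime, mint

The first element of pre-order is the root; it splits in-order into left and right subtrees.
Root mint: left subtree has 6 nodes {teak, ash, plum, fir, aster, hop}, right has 1 {lime}.
  Root hop: left subtree has 5 nodes {teak, ash, plum, fir, aster}, right has 0 { }.
    Root aster: left subtree has 4 nodes {teak, ash, plum, fir}, right has 0 { }.
      Root fir: left subtree has 3 nodes {teak, ash, plum}, right has 0 { }.
        Root teak: left subtree has 0 nodes { }, right has 2 {ash, plum}.
          Root plum: left subtree has 1 node {ash}, right has 0 { }.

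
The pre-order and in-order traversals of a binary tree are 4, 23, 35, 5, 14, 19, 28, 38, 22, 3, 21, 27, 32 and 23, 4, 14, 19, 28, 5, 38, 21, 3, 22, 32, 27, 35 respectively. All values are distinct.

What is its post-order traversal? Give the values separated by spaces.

23 28 19 14 21 3 32 27 22 38 5 35 4

The first element of pre-order is the root; it splits in-order into left and right subtrees.
Root 4: left subtree has 1 node {23}, right has 11 {14, 19, 28, 5, 38, 21, 3, 22, 32, 27, 35}.
  Root 35: left subtree has 10 nodes {14, 19, 28, 5, 38, 21, 3, 22, 32, 27}, right has 0 { }.
    Root 5: left subtree has 3 nodes {14, 19, 28}, right has 6 {38, 21, 3, 22, 32, 27}.
      Root 14: left subtree has 0 nodes { }, right has 2 {19, 28}.
        Root 19: left subtree has 0 nodes { }, right has 1 {28}.
      Root 38: left subtree has 0 nodes { }, right has 5 {21, 3, 22, 32, 27}.
        Root 22: left subtree has 2 nodes {21, 3}, right has 2 {32, 27}.
          Root 3: left subtree has 1 node {21}, right has 0 { }.
          Root 27: left subtree has 1 node {32}, right has 0 { }.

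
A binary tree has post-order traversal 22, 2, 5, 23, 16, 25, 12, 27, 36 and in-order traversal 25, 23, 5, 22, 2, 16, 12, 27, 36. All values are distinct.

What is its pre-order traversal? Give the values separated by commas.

36, 27, 12, 25, 16, 23, 5, 2, 22

The last element of post-order is the root; it splits in-order into left and right subtrees.
Root 36: left subtree has 8 nodes {25, 23, 5, 22, 2, 16, 12, 27}, right has 0 { }.
  Root 27: left subtree has 7 nodes {25, 23, 5, 22, 2, 16, 12}, right has 0 { }.
    Root 12: left subtree has 6 nodes {25, 23, 5, 22, 2, 16}, right has 0 { }.
      Root 25: left subtree has 0 nodes { }, right has 5 {23, 5, 22, 2, 16}.
        Root 16: left subtree has 4 nodes {23, 5, 22, 2}, right has 0 { }.
          Root 23: left subtree has 0 nodes { }, right has 3 {5, 22, 2}.
            Root 5: left subtree has 0 nodes { }, right has 2 {22, 2}.
              Root 2: left subtree has 1 node {22}, right has 0 { }.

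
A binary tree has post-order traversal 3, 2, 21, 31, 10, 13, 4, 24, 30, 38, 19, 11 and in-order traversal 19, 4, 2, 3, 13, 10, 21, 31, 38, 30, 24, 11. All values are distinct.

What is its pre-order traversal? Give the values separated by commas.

11, 19, 38, 4, 13, 2, 3, 10, 31, 21, 30, 24

The last element of post-order is the root; it splits in-order into left and right subtrees.
Root 11: left subtree has 11 nodes {19, 4, 2, 3, 13, 10, 21, 31, 38, 30, 24}, right has 0 { }.
  Root 19: left subtree has 0 nodes { }, right has 10 {4, 2, 3, 13, 10, 21, 31, 38, 30, 24}.
    Root 38: left subtree has 7 nodes {4, 2, 3, 13, 10, 21, 31}, right has 2 {30, 24}.
      Root 4: left subtree has 0 nodes { }, right has 6 {2, 3, 13, 10, 21, 31}.
        Root 13: left subtree has 2 nodes {2, 3}, right has 3 {10, 21, 31}.
          Root 2: left subtree has 0 nodes { }, right has 1 {3}.
          Root 10: left subtree has 0 nodes { }, right has 2 {21, 31}.
            Root 31: left subtree has 1 node {21}, right has 0 { }.
      Root 30: left subtree has 0 nodes { }, right has 1 {24}.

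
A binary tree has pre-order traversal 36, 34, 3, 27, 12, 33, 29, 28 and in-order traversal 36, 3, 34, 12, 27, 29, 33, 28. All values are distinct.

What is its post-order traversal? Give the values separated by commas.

3, 12, 29, 28, 33, 27, 34, 36

The first element of pre-order is the root; it splits in-order into left and right subtrees.
Root 36: left subtree has 0 nodes { }, right has 7 {3, 34, 12, 27, 29, 33, 28}.
  Root 34: left subtree has 1 node {3}, right has 5 {12, 27, 29, 33, 28}.
    Root 27: left subtree has 1 node {12}, right has 3 {29, 33, 28}.
      Root 33: left subtree has 1 node {29}, right has 1 {28}.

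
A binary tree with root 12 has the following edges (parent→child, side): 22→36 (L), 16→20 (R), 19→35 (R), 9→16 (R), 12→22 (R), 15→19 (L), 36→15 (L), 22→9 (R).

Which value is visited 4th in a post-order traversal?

Post-order visits the left subtree, then the right subtree, then the node.
At 12: no left child.
At 12: go right to 22.
  At 22: go left to 36.
    At 36: go left to 15.
      At 15: go left to 19.
        At 19: no left child.
        At 19: go right to 35.
          35 is a leaf — visit 35.
        Visit 19.
      At 15: no right child.
      Visit 15.
    At 36: no right child.
    Visit 36.
  At 22: go right to 9.
    At 9: no left child.
    At 9: go right to 16.
      At 16: no left child.
      At 16: go right to 20.
        20 is a leaf — visit 20.
      Visit 16.
    Visit 9.
  Visit 22.
Visit 12.
Full post-order sequence: 35, 19, 15, 36, 20, 16, 9, 22, 12.

36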